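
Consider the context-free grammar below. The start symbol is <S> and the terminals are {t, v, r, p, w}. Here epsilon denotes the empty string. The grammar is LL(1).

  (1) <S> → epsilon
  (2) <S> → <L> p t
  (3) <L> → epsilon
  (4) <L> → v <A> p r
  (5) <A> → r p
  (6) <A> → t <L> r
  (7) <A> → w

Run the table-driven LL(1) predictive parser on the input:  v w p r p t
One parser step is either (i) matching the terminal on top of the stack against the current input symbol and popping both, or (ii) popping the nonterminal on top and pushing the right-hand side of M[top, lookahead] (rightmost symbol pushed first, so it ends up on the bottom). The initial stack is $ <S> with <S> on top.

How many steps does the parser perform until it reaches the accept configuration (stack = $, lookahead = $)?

step 1: stack=$ <S>  input=v w p r p t $  — expand <S> → <L> p t
step 2: stack=$ t p <L>  input=v w p r p t $  — expand <L> → v <A> p r
step 3: stack=$ t p r p <A> v  input=v w p r p t $  — match v
step 4: stack=$ t p r p <A>  input=w p r p t $  — expand <A> → w
step 5: stack=$ t p r p w  input=w p r p t $  — match w
step 6: stack=$ t p r p  input=p r p t $  — match p
step 7: stack=$ t p r  input=r p t $  — match r
step 8: stack=$ t p  input=p t $  — match p
step 9: stack=$ t  input=t $  — match t
Accept reached after 9 steps.

9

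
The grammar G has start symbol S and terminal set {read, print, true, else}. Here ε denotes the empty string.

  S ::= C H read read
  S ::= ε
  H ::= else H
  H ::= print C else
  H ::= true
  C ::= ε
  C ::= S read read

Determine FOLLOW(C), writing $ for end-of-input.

{else, print, true}

FIRST(H): from H::=else H we get {else}; from H::=print C else we get {print}; from H::=true we get {true}. So FIRST(H) = {else, print, true}.
FIRST(S): from S::=C H read read we get {else, print, read, true}; from S::=ε we get {ε}. So FIRST(S) = {ε, else, print, read, true}.
FIRST(C): from C::=ε we get {ε}; from C::=S read read we get {else, print, read, true}. So FIRST(C) = {ε, else, print, read, true}.
FOLLOW(S) includes $ since S is the start symbol.
FOLLOW(S): in C::=S read read, S is followed by read read with FIRST {read}. Thus FOLLOW(S) = {$, read}.
FOLLOW(H): in S::=C H read read, H is followed by read read with FIRST {read}; in H::=else H, the suffix after H is empty (adds nothing new). Thus FOLLOW(H) = {read}.
FOLLOW(C): in S::=C H read read, C is followed by H read read with FIRST {else, print, true}; in H::=print C else, C is followed by else with FIRST {else}. Thus FOLLOW(C) = {else, print, true}.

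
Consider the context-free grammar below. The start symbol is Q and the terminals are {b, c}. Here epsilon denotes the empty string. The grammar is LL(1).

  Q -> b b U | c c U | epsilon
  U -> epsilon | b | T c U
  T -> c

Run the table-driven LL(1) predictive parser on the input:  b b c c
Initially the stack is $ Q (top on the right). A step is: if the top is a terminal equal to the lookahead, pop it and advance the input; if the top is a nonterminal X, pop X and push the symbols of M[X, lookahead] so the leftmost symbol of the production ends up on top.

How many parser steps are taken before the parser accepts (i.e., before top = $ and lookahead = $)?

     Stack    Input      Action
  1  $ Q      b b c c $  expand Q -> b b U
  2  $ U b b  b b c c $  match b
  3  $ U b    b c c $    match b
  4  $ U      c c $      expand U -> T c U
  5  $ U c T  c c $      expand T -> c
  6  $ U c c  c c $      match c
  7  $ U c    c $        match c
  8  $ U      $          expand U -> epsilon
Accept reached after 8 steps.

8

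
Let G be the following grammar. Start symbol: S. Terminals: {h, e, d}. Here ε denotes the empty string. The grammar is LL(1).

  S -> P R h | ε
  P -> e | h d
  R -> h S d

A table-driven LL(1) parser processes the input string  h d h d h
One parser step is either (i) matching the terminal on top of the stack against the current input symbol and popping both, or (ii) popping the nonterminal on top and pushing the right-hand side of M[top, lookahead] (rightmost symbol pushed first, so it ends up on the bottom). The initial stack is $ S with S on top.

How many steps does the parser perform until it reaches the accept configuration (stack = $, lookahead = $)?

step 1: stack=$ S  input=h d h d h $  — expand S -> P R h
step 2: stack=$ h R P  input=h d h d h $  — expand P -> h d
step 3: stack=$ h R d h  input=h d h d h $  — match h
step 4: stack=$ h R d  input=d h d h $  — match d
step 5: stack=$ h R  input=h d h $  — expand R -> h S d
step 6: stack=$ h d S h  input=h d h $  — match h
step 7: stack=$ h d S  input=d h $  — expand S -> ε
step 8: stack=$ h d  input=d h $  — match d
step 9: stack=$ h  input=h $  — match h
Accept reached after 9 steps.

9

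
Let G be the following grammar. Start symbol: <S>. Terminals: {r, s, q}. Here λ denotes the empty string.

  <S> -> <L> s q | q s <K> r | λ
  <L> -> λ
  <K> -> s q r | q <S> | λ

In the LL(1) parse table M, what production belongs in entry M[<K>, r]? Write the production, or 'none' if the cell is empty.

FIRST(<L>) = {λ}
FIRST(<K>) = {λ, q, s}
FIRST(<S>) = {λ, q, s}  (via <L> s q)
FOLLOW(<S>) includes $ since <S> is the start symbol.
FOLLOW(<K>): in <S>->q s <K> r, <K> is followed by r with FIRST {r}. Thus FOLLOW(<K>) = {r}.
For <K> -> s q r: FIRST(s q r) = {s}, so it goes in M[<K>, t] for t ∈ {s}.
For <K> -> q <S>: FIRST(q <S>) = {q}, so it goes in M[<K>, t] for t ∈ {q}.
For <K> -> λ: FIRST(λ) = {λ}, so it goes in M[<K>, t] for t ∈ {}; since λ ∈ FIRST, also for every t ∈ FOLLOW(<K>) = {r}.

<K> -> λ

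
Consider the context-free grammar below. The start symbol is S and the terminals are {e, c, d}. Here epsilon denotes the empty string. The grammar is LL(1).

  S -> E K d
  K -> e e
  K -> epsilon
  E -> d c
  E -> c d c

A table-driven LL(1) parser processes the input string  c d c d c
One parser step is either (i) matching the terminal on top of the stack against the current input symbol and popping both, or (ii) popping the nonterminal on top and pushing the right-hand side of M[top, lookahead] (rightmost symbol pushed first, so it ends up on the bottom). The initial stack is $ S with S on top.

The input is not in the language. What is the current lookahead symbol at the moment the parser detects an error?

c

step 1: stack=$ S  input=c d c d c $  — expand S -> E K d
step 2: stack=$ d K E  input=c d c d c $  — expand E -> c d c
step 3: stack=$ d K c d c  input=c d c d c $  — match c
step 4: stack=$ d K c d  input=d c d c $  — match d
step 5: stack=$ d K c  input=c d c $  — match c
step 6: stack=$ d K  input=d c $  — expand K -> epsilon
step 7: stack=$ d  input=d c $  — match d
step 8: stack=$  input=c $  — error: stack empty but input remains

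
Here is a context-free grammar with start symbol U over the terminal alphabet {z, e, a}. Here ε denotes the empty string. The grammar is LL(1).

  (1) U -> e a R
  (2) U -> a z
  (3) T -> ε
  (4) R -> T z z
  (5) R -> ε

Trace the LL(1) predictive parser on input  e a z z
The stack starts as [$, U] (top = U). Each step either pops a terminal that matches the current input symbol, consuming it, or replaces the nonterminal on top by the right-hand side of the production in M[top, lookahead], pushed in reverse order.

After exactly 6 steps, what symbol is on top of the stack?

z

     Stack    Input      Action
  1  $ U      e a z z $  expand U -> e a R
  2  $ R a e  e a z z $  match e
  3  $ R a    a z z $    match a
  4  $ R      z z $      expand R -> T z z
  5  $ z z T  z z $      expand T -> ε
  6  $ z z    z z $      match z
Stack after step 6: $ z (top = z).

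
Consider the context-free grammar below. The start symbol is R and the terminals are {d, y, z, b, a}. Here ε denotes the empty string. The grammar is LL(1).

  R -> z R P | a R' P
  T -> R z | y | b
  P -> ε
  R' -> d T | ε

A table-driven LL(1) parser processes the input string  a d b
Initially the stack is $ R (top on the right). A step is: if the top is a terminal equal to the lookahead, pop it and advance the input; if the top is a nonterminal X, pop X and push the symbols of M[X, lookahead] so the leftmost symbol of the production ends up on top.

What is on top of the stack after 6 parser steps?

P

step 1: stack=$ R  input=a d b $  — expand R -> a R' P
step 2: stack=$ P R' a  input=a d b $  — match a
step 3: stack=$ P R'  input=d b $  — expand R' -> d T
step 4: stack=$ P T d  input=d b $  — match d
step 5: stack=$ P T  input=b $  — expand T -> b
step 6: stack=$ P b  input=b $  — match b
Stack after step 6: $ P (top = P).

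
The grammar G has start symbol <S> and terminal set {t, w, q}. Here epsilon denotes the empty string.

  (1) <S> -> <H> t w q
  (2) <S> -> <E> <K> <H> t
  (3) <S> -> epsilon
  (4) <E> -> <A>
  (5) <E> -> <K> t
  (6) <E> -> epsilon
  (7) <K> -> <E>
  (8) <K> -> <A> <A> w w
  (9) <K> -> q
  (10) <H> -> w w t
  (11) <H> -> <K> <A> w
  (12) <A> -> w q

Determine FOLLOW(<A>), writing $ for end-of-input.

{q, t, w}

FIRST(<A>): from <A>->w q we get {w}. So FIRST(<A>) = {w}.
FIRST(<S>): from <S>-><H> t w q we get {q, t, w}; from <S>-><E> <K> <H> t we get {q, t, w}; from <S>->epsilon we get {epsilon}. So FIRST(<S>) = {epsilon, q, t, w}.
FIRST(<E>): from <E>-><A> we get {w}; from <E>-><K> t we get {q, t, w}; from <E>->epsilon we get {epsilon}. So FIRST(<E>) = {epsilon, q, t, w}.
FIRST(<K>): from <K>-><E> we get {epsilon, q, t, w}; from <K>-><A> <A> w w we get {w}; from <K>->q we get {q}. So FIRST(<K>) = {epsilon, q, t, w}.
FIRST(<H>): from <H>->w w t we get {w}; from <H>-><K> <A> w we get {q, t, w}. So FIRST(<H>) = {q, t, w}.
FOLLOW(<S>) includes $ since <S> is the start symbol.
FOLLOW(<S>): <S> appears on no right-hand side. Thus FOLLOW(<S>) = {$}.
FOLLOW(<K>): in <S>-><E> <K> <H> t, <K> is followed by <H> t with FIRST {q, t, w}; in <E>-><K> t, <K> is followed by t with FIRST {t}; in <H>-><K> <A> w, <K> is followed by <A> w with FIRST {w}. Thus FOLLOW(<K>) = {q, t, w}.
FOLLOW(<E>): in <S>-><E> <K> <H> t, <E> is followed by <K> <H> t with FIRST {q, t, w}; in <K>-><E>, the suffix after <E> is empty, so FOLLOW(<E>) ⊇ FOLLOW(<K>) = {q, t, w}. Thus FOLLOW(<E>) = {q, t, w}.
FOLLOW(<H>): in <S>-><H> t w q, <H> is followed by t w q with FIRST {t}; in <S>-><E> <K> <H> t, <H> is followed by t with FIRST {t}. Thus FOLLOW(<H>) = {t}.
FOLLOW(<A>): in <E>-><A>, the suffix after <A> is empty, so FOLLOW(<A>) ⊇ FOLLOW(<E>) = {q, t, w}; in <K>-><A> <A> w w (occurrence 1), <A> is followed by <A> w w with FIRST {w}; in <K>-><A> <A> w w (occurrence 2), <A> is followed by w w with FIRST {w}; in <H>-><K> <A> w, <A> is followed by w with FIRST {w}. Thus FOLLOW(<A>) = {q, t, w}.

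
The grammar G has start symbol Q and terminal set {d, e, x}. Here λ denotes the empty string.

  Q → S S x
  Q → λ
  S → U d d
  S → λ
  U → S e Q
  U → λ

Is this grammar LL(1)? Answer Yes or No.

No

FIRST(Q) = {λ, d, e, x}
FIRST(S) = {λ, d, e}
FIRST(U) = {λ, d, e}
FOLLOW(Q) = {$, d}
FOLLOW(S) = {d, e, x}
FOLLOW(U) = {d}
Cell M[Q, d] receives both Q → S S x and Q → λ — the grammar is not LL(1).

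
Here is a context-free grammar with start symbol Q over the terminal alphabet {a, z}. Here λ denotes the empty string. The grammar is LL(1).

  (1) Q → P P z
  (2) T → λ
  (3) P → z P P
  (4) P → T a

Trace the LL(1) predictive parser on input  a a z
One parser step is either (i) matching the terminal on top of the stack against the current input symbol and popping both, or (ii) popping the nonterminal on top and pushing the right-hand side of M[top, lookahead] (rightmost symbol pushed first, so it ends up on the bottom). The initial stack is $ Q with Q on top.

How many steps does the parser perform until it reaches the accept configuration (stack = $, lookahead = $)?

8

step 1: stack=$ Q  input=a a z $  — expand Q → P P z
step 2: stack=$ z P P  input=a a z $  — expand P → T a
step 3: stack=$ z P a T  input=a a z $  — expand T → λ
step 4: stack=$ z P a  input=a a z $  — match a
step 5: stack=$ z P  input=a z $  — expand P → T a
step 6: stack=$ z a T  input=a z $  — expand T → λ
step 7: stack=$ z a  input=a z $  — match a
step 8: stack=$ z  input=z $  — match z
Accept reached after 8 steps.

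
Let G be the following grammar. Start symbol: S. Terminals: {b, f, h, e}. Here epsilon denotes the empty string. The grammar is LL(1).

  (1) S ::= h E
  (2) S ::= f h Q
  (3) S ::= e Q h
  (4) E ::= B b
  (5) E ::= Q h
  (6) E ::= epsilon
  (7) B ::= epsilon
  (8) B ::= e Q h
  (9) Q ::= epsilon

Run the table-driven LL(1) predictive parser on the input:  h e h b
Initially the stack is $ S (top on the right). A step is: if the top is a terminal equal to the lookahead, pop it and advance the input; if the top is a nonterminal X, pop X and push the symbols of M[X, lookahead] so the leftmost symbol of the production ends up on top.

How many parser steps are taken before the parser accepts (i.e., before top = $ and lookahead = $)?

8

step 1: stack=$ S  input=h e h b $  — expand S ::= h E
step 2: stack=$ E h  input=h e h b $  — match h
step 3: stack=$ E  input=e h b $  — expand E ::= B b
step 4: stack=$ b B  input=e h b $  — expand B ::= e Q h
step 5: stack=$ b h Q e  input=e h b $  — match e
step 6: stack=$ b h Q  input=h b $  — expand Q ::= epsilon
step 7: stack=$ b h  input=h b $  — match h
step 8: stack=$ b  input=b $  — match b
Accept reached after 8 steps.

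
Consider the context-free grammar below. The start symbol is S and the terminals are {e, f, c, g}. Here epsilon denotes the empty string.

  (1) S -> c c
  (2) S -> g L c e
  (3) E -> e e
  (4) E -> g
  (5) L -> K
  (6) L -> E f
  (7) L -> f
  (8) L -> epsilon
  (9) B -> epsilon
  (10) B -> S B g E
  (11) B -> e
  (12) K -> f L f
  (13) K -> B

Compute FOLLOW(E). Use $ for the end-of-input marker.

FIRST(S): from S->c c we get {c}; from S->g L c e we get {g}. So FIRST(S) = {c, g}.
FIRST(E): from E->e e we get {e}; from E->g we get {g}. So FIRST(E) = {e, g}.
FIRST(B): from B->epsilon we get {epsilon}; from B->S B g E we get {c, g}; from B->e we get {e}. So FIRST(B) = {epsilon, c, e, g}.
FIRST(K): from K->f L f we get {f}; from K->B we get {epsilon, c, e, g}. So FIRST(K) = {epsilon, c, e, f, g}.
FIRST(L): from L->K we get {epsilon, c, e, f, g}; from L->E f we get {e, g}; from L->f we get {f}; from L->epsilon we get {epsilon}. So FIRST(L) = {epsilon, c, e, f, g}.
FOLLOW(S) includes $ since S is the start symbol.
FOLLOW(S): in B->S B g E, S is followed by B g E with FIRST {c, e, g}. Thus FOLLOW(S) = {$, c, e, g}.
FOLLOW(L): in S->g L c e, L is followed by c e with FIRST {c}; in K->f L f, L is followed by f with FIRST {f}. Thus FOLLOW(L) = {c, f}.
FOLLOW(K): in L->K, the suffix after K is empty, so FOLLOW(K) ⊇ FOLLOW(L) = {c, f}. Thus FOLLOW(K) = {c, f}.
FOLLOW(B): in B->S B g E, B is followed by g E with FIRST {g}; in K->B, the suffix after B is empty, so FOLLOW(B) ⊇ FOLLOW(K) = {c, f}. Thus FOLLOW(B) = {c, f, g}.
FOLLOW(E): in L->E f, E is followed by f with FIRST {f}; in B->S B g E, the suffix after E is empty, so FOLLOW(E) ⊇ FOLLOW(B) = {c, f, g}. Thus FOLLOW(E) = {c, f, g}.

{c, f, g}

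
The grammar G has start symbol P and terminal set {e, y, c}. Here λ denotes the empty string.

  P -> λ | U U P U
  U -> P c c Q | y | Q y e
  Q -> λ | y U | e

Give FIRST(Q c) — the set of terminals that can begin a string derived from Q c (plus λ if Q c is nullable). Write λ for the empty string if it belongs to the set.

{c, e, y}

FIRST(Q): from Q->λ we get {λ}; from Q->y U we get {y}; from Q->e we get {e}. So FIRST(Q) = {λ, e, y}.
FIRST(P): from P->λ we get {λ}; from P->U U P U we get {c, e, y}. So FIRST(P) = {λ, c, e, y}.
FIRST(U): from U->P c c Q we get {c, e, y}; from U->y we get {y}; from U->Q y e we get {e, y}. So FIRST(U) = {c, e, y}.
FIRST(Q c): take FIRST of each symbol in turn, carrying on past any symbol whose FIRST contains λ; result {c, e, y}.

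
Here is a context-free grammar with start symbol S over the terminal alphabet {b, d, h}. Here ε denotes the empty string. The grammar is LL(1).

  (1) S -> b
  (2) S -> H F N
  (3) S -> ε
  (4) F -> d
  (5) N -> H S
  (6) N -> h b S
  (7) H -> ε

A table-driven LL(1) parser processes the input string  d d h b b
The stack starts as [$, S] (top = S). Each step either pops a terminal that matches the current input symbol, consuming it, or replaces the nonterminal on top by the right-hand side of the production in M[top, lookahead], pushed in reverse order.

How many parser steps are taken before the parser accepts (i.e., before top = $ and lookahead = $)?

15

step 1: stack=$ S  input=d d h b b $  — expand S -> H F N
step 2: stack=$ N F H  input=d d h b b $  — expand H -> ε
step 3: stack=$ N F  input=d d h b b $  — expand F -> d
step 4: stack=$ N d  input=d d h b b $  — match d
step 5: stack=$ N  input=d h b b $  — expand N -> H S
step 6: stack=$ S H  input=d h b b $  — expand H -> ε
step 7: stack=$ S  input=d h b b $  — expand S -> H F N
step 8: stack=$ N F H  input=d h b b $  — expand H -> ε
step 9: stack=$ N F  input=d h b b $  — expand F -> d
step 10: stack=$ N d  input=d h b b $  — match d
step 11: stack=$ N  input=h b b $  — expand N -> h b S
step 12: stack=$ S b h  input=h b b $  — match h
step 13: stack=$ S b  input=b b $  — match b
step 14: stack=$ S  input=b $  — expand S -> b
step 15: stack=$ b  input=b $  — match b
Accept reached after 15 steps.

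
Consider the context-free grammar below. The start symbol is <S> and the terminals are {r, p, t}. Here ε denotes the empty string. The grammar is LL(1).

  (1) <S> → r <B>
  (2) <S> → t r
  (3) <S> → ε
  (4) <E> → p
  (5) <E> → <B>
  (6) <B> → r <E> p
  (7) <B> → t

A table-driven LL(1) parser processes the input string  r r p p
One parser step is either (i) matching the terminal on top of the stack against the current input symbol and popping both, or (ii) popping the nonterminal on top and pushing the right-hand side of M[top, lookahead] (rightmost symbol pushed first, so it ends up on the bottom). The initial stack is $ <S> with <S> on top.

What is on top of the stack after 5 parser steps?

p

     Stack      Input      Action
  1  $ <S>      r r p p $  expand <S> → r <B>
  2  $ <B> r    r r p p $  match r
  3  $ <B>      r p p $    expand <B> → r <E> p
  4  $ p <E> r  r p p $    match r
  5  $ p <E>    p p $      expand <E> → p
Stack after step 5: $ p p (top = p).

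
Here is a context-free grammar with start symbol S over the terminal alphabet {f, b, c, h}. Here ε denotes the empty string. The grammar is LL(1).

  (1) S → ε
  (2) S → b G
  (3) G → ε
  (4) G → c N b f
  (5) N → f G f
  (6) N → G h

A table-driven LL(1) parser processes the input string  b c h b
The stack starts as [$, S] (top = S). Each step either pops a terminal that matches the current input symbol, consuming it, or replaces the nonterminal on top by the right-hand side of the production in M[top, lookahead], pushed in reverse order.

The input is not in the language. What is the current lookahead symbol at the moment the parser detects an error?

step 1: stack=$ S  input=b c h b $  — expand S → b G
step 2: stack=$ G b  input=b c h b $  — match b
step 3: stack=$ G  input=c h b $  — expand G → c N b f
step 4: stack=$ f b N c  input=c h b $  — match c
step 5: stack=$ f b N  input=h b $  — expand N → G h
step 6: stack=$ f b h G  input=h b $  — expand G → ε
step 7: stack=$ f b h  input=h b $  — match h
step 8: stack=$ f b  input=b $  — match b
step 9: stack=$ f  input=$  — error: top is terminal f but lookahead is $

$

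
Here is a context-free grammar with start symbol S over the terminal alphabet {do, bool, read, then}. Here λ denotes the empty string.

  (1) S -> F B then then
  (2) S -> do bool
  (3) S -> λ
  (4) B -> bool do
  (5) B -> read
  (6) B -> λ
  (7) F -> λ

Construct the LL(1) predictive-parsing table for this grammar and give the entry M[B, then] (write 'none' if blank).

B -> λ

FIRST(B): from B->bool do we get {bool}; from B->read we get {read}; from B->λ we get {λ}. So FIRST(B) = {λ, bool, read}.
FIRST(F): from F->λ we get {λ}. So FIRST(F) = {λ}.
FIRST(S): from S->F B then then we get {bool, read, then}; from S->do bool we get {do}; from S->λ we get {λ}. So FIRST(S) = {λ, bool, do, read, then}.
FOLLOW(S) includes $ since S is the start symbol.
FOLLOW(B): in S->F B then then, B is followed by then then with FIRST {then}. Thus FOLLOW(B) = {then}.
For B -> bool do: FIRST(bool do) = {bool}, so it goes in M[B, t] for t ∈ {bool}.
For B -> read: FIRST(read) = {read}, so it goes in M[B, t] for t ∈ {read}.
For B -> λ: FIRST(λ) = {λ}, so it goes in M[B, t] for t ∈ {}; since λ ∈ FIRST, also for every t ∈ FOLLOW(B) = {then}.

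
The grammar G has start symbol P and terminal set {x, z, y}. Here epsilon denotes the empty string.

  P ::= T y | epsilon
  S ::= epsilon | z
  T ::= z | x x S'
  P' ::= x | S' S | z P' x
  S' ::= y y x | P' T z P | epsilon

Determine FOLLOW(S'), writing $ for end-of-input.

{x, y, z}

FIRST(S) = {epsilon, z}
FIRST(T) = {x, z}
FIRST(P) = {epsilon, x, z}  (via T y)
FIRST(P') = {epsilon, x, y, z}  (via S' S)
FIRST(S') = {epsilon, x, y, z}  (via P' T z P)
FOLLOW(P) includes $ since P is the start symbol.
FOLLOW(T): in P::=T y, T is followed by y with FIRST {y}; in S'::=P' T z P, T is followed by z P with FIRST {z}. Thus FOLLOW(T) = {y, z}.
FOLLOW(P'): in P'::=z P' x, P' is followed by x with FIRST {x}; in S'::=P' T z P, P' is followed by T z P with FIRST {x, z}. Thus FOLLOW(P') = {x, z}.
FOLLOW(S): in P'::=S' S, the suffix after S is empty, so FOLLOW(S) ⊇ FOLLOW(P') = {x, z}. Thus FOLLOW(S) = {x, z}.
FOLLOW(S'): in T::=x x S', the suffix after S' is empty, so FOLLOW(S') ⊇ FOLLOW(T) = {y, z}; in P'::=S' S, S' is followed by S with FIRST {epsilon, z}; in P'::=S' S, the suffix after S' is nullable, so FOLLOW(S') ⊇ FOLLOW(P') = {x, z}. Thus FOLLOW(S') = {x, y, z}.
FOLLOW(P): in S'::=P' T z P, the suffix after P is empty, so FOLLOW(P) ⊇ FOLLOW(S') = {x, y, z}. Thus FOLLOW(P) = {$, x, y, z}.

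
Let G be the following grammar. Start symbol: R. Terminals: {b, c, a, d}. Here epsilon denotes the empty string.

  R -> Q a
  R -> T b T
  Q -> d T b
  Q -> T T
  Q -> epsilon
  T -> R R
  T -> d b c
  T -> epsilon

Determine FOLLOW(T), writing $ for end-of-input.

{$, a, b, d}

FIRST(R) = {a, b, d}  (via Q a, T b T)
FIRST(T) = {epsilon, a, b, d}  (via R R)
FIRST(Q) = {epsilon, a, b, d}  (via T T)
FOLLOW(R) includes $ since R is the start symbol.
FOLLOW(Q): in R->Q a, Q is followed by a with FIRST {a}. Thus FOLLOW(Q) = {a}.
FOLLOW(R): in T->R R (occurrence 1), R is followed by R with FIRST {a, b, d}; in T->R R (occurrence 2), the suffix after R is empty, so FOLLOW(R) ⊇ FOLLOW(T) = {$, a, b, d}. Thus FOLLOW(R) = {$, a, b, d}.
FOLLOW(T): in R->T b T (occurrence 1), T is followed by b T with FIRST {b}; in R->T b T (occurrence 2), the suffix after T is empty, so FOLLOW(T) ⊇ FOLLOW(R) = {$, a, b, d}; in Q->d T b, T is followed by b with FIRST {b}; in Q->T T (occurrence 1), T is followed by T with FIRST {epsilon, a, b, d}; in Q->T T (occurrence 1), the suffix after T is nullable, so FOLLOW(T) ⊇ FOLLOW(Q) = {a}; in Q->T T (occurrence 2), the suffix after T is empty, so FOLLOW(T) ⊇ FOLLOW(Q) = {a}. Thus FOLLOW(T) = {$, a, b, d}.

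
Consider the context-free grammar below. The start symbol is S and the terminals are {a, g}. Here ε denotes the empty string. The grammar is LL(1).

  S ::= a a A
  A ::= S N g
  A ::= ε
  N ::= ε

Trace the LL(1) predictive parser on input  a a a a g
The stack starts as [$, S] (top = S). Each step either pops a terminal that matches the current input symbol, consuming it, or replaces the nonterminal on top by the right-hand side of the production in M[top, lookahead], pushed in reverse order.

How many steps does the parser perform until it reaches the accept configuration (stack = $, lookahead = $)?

10

      Stack        Input        Action
   1  $ S          a a a a g $  expand S ::= a a A
   2  $ A a a      a a a a g $  match a
   3  $ A a        a a a g $    match a
   4  $ A          a a g $      expand A ::= S N g
   5  $ g N S      a a g $      expand S ::= a a A
   6  $ g N A a a  a a g $      match a
   7  $ g N A a    a g $        match a
   8  $ g N A      g $          expand A ::= ε
   9  $ g N        g $          expand N ::= ε
  10  $ g          g $          match g
Accept reached after 10 steps.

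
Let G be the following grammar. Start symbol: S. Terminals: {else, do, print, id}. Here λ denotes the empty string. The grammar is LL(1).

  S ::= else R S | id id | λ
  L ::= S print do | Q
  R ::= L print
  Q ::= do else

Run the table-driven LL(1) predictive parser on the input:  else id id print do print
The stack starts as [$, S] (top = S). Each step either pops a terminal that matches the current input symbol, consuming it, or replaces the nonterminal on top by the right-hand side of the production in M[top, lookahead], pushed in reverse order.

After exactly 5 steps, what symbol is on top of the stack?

id

step 1: stack=$ S  input=else id id print do print $  — expand S ::= else R S
step 2: stack=$ S R else  input=else id id print do print $  — match else
step 3: stack=$ S R  input=id id print do print $  — expand R ::= L print
step 4: stack=$ S print L  input=id id print do print $  — expand L ::= S print do
step 5: stack=$ S print do print S  input=id id print do print $  — expand S ::= id id
Stack after step 5: $ S print do print id id (top = id).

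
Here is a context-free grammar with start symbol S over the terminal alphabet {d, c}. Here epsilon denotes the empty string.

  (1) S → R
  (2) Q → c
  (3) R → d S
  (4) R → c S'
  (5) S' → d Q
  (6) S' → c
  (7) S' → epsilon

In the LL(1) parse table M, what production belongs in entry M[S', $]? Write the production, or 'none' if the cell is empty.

S' → epsilon

FIRST(Q) = {c}
FIRST(R) = {c, d}
FIRST(S') = {epsilon, c, d}
FIRST(S) = {c, d}  (via R)
FOLLOW(S) includes $ since S is the start symbol.
FOLLOW(R): in S→R, the suffix after R is empty, so FOLLOW(R) ⊇ FOLLOW(S) = {$}. Thus FOLLOW(R) = {$}.
FOLLOW(S'): in R→c S', the suffix after S' is empty, so FOLLOW(S') ⊇ FOLLOW(R) = {$}. Thus FOLLOW(S') = {$}.
For S' → d Q: FIRST(d Q) = {d}, so it goes in M[S', t] for t ∈ {d}.
For S' → c: FIRST(c) = {c}, so it goes in M[S', t] for t ∈ {c}.
For S' → epsilon: FIRST(epsilon) = {epsilon}, so it goes in M[S', t] for t ∈ {}; since epsilon ∈ FIRST, also for every t ∈ FOLLOW(S') = {$}.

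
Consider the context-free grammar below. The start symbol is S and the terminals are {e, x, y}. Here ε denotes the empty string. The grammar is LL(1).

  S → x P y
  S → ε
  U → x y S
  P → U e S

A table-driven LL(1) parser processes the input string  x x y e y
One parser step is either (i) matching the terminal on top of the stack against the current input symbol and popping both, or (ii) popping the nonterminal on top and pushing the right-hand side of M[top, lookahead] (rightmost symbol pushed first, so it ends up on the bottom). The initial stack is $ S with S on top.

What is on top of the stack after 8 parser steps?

S

step 1: stack=$ S  input=x x y e y $  — expand S → x P y
step 2: stack=$ y P x  input=x x y e y $  — match x
step 3: stack=$ y P  input=x y e y $  — expand P → U e S
step 4: stack=$ y S e U  input=x y e y $  — expand U → x y S
step 5: stack=$ y S e S y x  input=x y e y $  — match x
step 6: stack=$ y S e S y  input=y e y $  — match y
step 7: stack=$ y S e S  input=e y $  — expand S → ε
step 8: stack=$ y S e  input=e y $  — match e
Stack after step 8: $ y S (top = S).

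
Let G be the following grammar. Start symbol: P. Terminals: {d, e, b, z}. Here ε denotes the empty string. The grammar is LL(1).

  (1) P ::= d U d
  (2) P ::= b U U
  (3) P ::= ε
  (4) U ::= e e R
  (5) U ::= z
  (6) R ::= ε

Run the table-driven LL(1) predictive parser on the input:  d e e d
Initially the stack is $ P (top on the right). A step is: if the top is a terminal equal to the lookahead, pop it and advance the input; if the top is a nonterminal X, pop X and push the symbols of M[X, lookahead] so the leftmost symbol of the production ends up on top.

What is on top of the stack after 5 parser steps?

R

     Stack      Input      Action
  1  $ P        d e e d $  expand P ::= d U d
  2  $ d U d    d e e d $  match d
  3  $ d U      e e d $    expand U ::= e e R
  4  $ d R e e  e e d $    match e
  5  $ d R e    e d $      match e
Stack after step 5: $ d R (top = R).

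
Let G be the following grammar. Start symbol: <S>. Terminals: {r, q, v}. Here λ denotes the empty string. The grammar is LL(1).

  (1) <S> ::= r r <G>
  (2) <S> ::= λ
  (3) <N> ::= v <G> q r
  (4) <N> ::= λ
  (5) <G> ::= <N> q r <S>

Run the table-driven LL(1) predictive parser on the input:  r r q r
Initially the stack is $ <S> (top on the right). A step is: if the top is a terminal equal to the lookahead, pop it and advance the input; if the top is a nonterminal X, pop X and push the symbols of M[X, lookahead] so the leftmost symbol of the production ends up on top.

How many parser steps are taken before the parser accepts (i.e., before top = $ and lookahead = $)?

8

step 1: stack=$ <S>  input=r r q r $  — expand <S> ::= r r <G>
step 2: stack=$ <G> r r  input=r r q r $  — match r
step 3: stack=$ <G> r  input=r q r $  — match r
step 4: stack=$ <G>  input=q r $  — expand <G> ::= <N> q r <S>
step 5: stack=$ <S> r q <N>  input=q r $  — expand <N> ::= λ
step 6: stack=$ <S> r q  input=q r $  — match q
step 7: stack=$ <S> r  input=r $  — match r
step 8: stack=$ <S>  input=$  — expand <S> ::= λ
Accept reached after 8 steps.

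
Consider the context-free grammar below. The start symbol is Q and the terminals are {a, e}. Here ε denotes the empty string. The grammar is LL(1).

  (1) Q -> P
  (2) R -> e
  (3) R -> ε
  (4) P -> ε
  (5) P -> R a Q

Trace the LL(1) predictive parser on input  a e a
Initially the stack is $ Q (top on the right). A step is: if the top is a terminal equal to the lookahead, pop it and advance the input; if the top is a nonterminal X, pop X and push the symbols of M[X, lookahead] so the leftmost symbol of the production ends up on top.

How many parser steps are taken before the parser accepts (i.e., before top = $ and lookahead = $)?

11

      Stack    Input    Action
   1  $ Q      a e a $  expand Q -> P
   2  $ P      a e a $  expand P -> R a Q
   3  $ Q a R  a e a $  expand R -> ε
   4  $ Q a    a e a $  match a
   5  $ Q      e a $    expand Q -> P
   6  $ P      e a $    expand P -> R a Q
   7  $ Q a R  e a $    expand R -> e
   8  $ Q a e  e a $    match e
   9  $ Q a    a $      match a
  10  $ Q      $        expand Q -> P
  11  $ P      $        expand P -> ε
Accept reached after 11 steps.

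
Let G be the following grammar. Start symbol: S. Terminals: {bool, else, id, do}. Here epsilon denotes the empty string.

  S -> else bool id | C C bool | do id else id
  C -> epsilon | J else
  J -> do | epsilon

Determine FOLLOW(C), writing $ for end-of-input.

{bool, do, else}

FIRST(J): from J->do we get {do}; from J->epsilon we get {epsilon}. So FIRST(J) = {epsilon, do}.
FIRST(C): from C->epsilon we get {epsilon}; from C->J else we get {do, else}. So FIRST(C) = {epsilon, do, else}.
FIRST(S): from S->else bool id we get {else}; from S->C C bool we get {bool, do, else}; from S->do id else id we get {do}. So FIRST(S) = {bool, do, else}.
FOLLOW(S) includes $ since S is the start symbol.
FOLLOW(S): S appears on no right-hand side. Thus FOLLOW(S) = {$}.
FOLLOW(C): in S->C C bool (occurrence 1), C is followed by C bool with FIRST {bool, do, else}; in S->C C bool (occurrence 2), C is followed by bool with FIRST {bool}. Thus FOLLOW(C) = {bool, do, else}.
FOLLOW(J): in C->J else, J is followed by else with FIRST {else}. Thus FOLLOW(J) = {else}.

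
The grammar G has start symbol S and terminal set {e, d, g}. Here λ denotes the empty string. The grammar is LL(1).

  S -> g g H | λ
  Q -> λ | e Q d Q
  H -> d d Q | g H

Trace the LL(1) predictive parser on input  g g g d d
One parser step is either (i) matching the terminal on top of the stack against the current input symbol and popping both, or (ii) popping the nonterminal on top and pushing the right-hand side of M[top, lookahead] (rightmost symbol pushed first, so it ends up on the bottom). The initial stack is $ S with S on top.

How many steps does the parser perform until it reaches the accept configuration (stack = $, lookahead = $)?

     Stack    Input        Action
  1  $ S      g g g d d $  expand S -> g g H
  2  $ H g g  g g g d d $  match g
  3  $ H g    g g d d $    match g
  4  $ H      g d d $      expand H -> g H
  5  $ H g    g d d $      match g
  6  $ H      d d $        expand H -> d d Q
  7  $ Q d d  d d $        match d
  8  $ Q d    d $          match d
  9  $ Q      $            expand Q -> λ
Accept reached after 9 steps.

9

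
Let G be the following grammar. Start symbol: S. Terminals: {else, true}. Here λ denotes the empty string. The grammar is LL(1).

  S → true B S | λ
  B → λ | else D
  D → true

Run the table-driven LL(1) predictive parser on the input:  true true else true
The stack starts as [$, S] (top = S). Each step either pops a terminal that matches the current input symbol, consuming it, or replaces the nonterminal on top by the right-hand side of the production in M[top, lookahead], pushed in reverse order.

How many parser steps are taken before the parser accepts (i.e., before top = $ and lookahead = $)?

      Stack       Input                  Action
   1  $ S         true true else true $  expand S → true B S
   2  $ S B true  true true else true $  match true
   3  $ S B       true else true $       expand B → λ
   4  $ S         true else true $       expand S → true B S
   5  $ S B true  true else true $       match true
   6  $ S B       else true $            expand B → else D
   7  $ S D else  else true $            match else
   8  $ S D       true $                 expand D → true
   9  $ S true    true $                 match true
  10  $ S         $                      expand S → λ
Accept reached after 10 steps.

10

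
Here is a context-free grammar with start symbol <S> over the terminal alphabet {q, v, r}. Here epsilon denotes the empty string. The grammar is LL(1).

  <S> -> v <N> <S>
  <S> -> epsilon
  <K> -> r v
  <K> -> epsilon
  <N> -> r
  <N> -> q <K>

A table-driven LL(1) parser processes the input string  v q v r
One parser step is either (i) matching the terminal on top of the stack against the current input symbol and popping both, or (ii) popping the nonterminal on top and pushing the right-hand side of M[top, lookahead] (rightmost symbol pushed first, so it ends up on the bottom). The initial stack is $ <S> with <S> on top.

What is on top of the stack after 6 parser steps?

step 1: stack=$ <S>  input=v q v r $  — expand <S> -> v <N> <S>
step 2: stack=$ <S> <N> v  input=v q v r $  — match v
step 3: stack=$ <S> <N>  input=q v r $  — expand <N> -> q <K>
step 4: stack=$ <S> <K> q  input=q v r $  — match q
step 5: stack=$ <S> <K>  input=v r $  — expand <K> -> epsilon
step 6: stack=$ <S>  input=v r $  — expand <S> -> v <N> <S>
Stack after step 6: $ <S> <N> v (top = v).

v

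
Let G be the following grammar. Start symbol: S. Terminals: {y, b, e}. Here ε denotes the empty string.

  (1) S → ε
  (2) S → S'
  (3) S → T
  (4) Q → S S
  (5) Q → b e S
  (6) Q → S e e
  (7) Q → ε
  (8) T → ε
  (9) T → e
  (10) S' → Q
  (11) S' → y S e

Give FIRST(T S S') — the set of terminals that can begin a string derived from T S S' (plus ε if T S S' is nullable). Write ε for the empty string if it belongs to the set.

FIRST(T) = {ε, e}
FIRST(S) = {ε, b, e, y}  (via S', T)
FIRST(Q) = {ε, b, e, y}  (via S S, S e e)
FIRST(S') = {ε, b, e, y}  (via Q)
FIRST(T S S'): take FIRST of each symbol in turn, carrying on past any symbol whose FIRST contains ε; result {ε, b, e, y}.

{ε, b, e, y}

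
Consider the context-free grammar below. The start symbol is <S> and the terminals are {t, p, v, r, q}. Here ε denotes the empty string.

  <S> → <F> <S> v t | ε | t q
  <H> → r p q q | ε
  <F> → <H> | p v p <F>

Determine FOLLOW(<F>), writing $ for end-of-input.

{p, r, t, v}

FIRST(<H>) = {ε, r}
FIRST(<F>) = {ε, p, r}  (via <H>)
FIRST(<S>) = {ε, p, r, t, v}  (via <F> <S> v t)
FOLLOW(<S>) includes $ since <S> is the start symbol.
FOLLOW(<S>): in <S>→<F> <S> v t, <S> is followed by v t with FIRST {v}. Thus FOLLOW(<S>) = {$, v}.
FOLLOW(<F>): in <S>→<F> <S> v t, <F> is followed by <S> v t with FIRST {p, r, t, v}; in <F>→p v p <F>, the suffix after <F> is empty (adds nothing new). Thus FOLLOW(<F>) = {p, r, t, v}.
FOLLOW(<H>): in <F>→<H>, the suffix after <H> is empty, so FOLLOW(<H>) ⊇ FOLLOW(<F>) = {p, r, t, v}. Thus FOLLOW(<H>) = {p, r, t, v}.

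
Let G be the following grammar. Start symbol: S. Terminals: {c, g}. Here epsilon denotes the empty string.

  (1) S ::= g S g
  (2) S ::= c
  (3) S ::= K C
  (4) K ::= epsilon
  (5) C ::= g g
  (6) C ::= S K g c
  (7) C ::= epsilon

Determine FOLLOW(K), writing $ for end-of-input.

FIRST(K): from K::=epsilon we get {epsilon}. So FIRST(K) = {epsilon}.
FIRST(S): from S::=g S g we get {g}; from S::=c we get {c}; from S::=K C we get {epsilon, c, g}. So FIRST(S) = {epsilon, c, g}.
FIRST(C): from C::=g g we get {g}; from C::=S K g c we get {c, g}; from C::=epsilon we get {epsilon}. So FIRST(C) = {epsilon, c, g}.
FOLLOW(S) includes $ since S is the start symbol.
FOLLOW(S): in S::=g S g, S is followed by g with FIRST {g}; in C::=S K g c, S is followed by K g c with FIRST {g}. Thus FOLLOW(S) = {$, g}.
FOLLOW(K): in S::=K C, K is followed by C with FIRST {epsilon, c, g}; in S::=K C, the suffix after K is nullable, so FOLLOW(K) ⊇ FOLLOW(S) = {$, g}; in C::=S K g c, K is followed by g c with FIRST {g}. Thus FOLLOW(K) = {$, c, g}.
FOLLOW(C): in S::=K C, the suffix after C is empty, so FOLLOW(C) ⊇ FOLLOW(S) = {$, g}. Thus FOLLOW(C) = {$, g}.

{$, c, g}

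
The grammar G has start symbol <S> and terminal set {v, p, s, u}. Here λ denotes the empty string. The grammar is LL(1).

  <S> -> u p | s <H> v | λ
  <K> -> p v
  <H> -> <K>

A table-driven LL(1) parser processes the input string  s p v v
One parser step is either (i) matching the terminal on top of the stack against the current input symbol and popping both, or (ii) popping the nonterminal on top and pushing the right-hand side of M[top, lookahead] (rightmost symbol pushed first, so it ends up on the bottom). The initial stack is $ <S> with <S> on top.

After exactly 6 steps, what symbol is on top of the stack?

step 1: stack=$ <S>  input=s p v v $  — expand <S> -> s <H> v
step 2: stack=$ v <H> s  input=s p v v $  — match s
step 3: stack=$ v <H>  input=p v v $  — expand <H> -> <K>
step 4: stack=$ v <K>  input=p v v $  — expand <K> -> p v
step 5: stack=$ v v p  input=p v v $  — match p
step 6: stack=$ v v  input=v v $  — match v
Stack after step 6: $ v (top = v).

v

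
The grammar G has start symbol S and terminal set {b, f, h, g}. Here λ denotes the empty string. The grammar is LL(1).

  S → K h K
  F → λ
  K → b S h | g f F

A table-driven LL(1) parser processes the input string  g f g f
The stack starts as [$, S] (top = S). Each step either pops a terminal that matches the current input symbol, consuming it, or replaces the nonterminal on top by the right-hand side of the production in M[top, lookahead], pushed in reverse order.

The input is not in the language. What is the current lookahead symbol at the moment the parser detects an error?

g

     Stack        Input      Action
  1  $ S          g f g f $  expand S → K h K
  2  $ K h K      g f g f $  expand K → g f F
  3  $ K h F f g  g f g f $  match g
  4  $ K h F f    f g f $    match f
  5  $ K h F      g f $      error: M[F, g] is empty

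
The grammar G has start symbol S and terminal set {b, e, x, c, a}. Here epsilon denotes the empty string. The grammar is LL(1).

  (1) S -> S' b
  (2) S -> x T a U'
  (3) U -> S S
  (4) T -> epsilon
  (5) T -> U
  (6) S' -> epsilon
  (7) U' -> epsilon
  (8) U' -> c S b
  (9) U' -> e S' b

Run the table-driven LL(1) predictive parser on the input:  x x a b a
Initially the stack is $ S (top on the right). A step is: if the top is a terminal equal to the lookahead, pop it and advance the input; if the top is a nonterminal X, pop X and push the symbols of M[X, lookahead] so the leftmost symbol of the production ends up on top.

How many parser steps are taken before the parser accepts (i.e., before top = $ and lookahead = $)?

14

      Stack              Input        Action
   1  $ S                x x a b a $  expand S -> x T a U'
   2  $ U' a T x         x x a b a $  match x
   3  $ U' a T           x a b a $    expand T -> U
   4  $ U' a U           x a b a $    expand U -> S S
   5  $ U' a S S         x a b a $    expand S -> x T a U'
   6  $ U' a S U' a T x  x a b a $    match x
   7  $ U' a S U' a T    a b a $      expand T -> epsilon
   8  $ U' a S U' a      a b a $      match a
   9  $ U' a S U'        b a $        expand U' -> epsilon
  10  $ U' a S           b a $        expand S -> S' b
  11  $ U' a b S'        b a $        expand S' -> epsilon
  12  $ U' a b           b a $        match b
  13  $ U' a             a $          match a
  14  $ U'               $            expand U' -> epsilon
Accept reached after 14 steps.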